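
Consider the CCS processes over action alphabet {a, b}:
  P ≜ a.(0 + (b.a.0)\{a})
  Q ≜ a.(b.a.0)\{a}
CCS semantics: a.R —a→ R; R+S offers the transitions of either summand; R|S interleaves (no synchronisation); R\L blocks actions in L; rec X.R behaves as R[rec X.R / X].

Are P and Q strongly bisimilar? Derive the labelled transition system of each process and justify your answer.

LTS(P): 3 reachable states
  u0 = a.(0 + (b.a.0)\{a}) ⊢ --a--▸ u1
  u1 = 0 + (b.a.0)\{a} ⊢ --b--▸ u2
  u2 = (a.0)\{a} ⊢ (no moves)
LTS(Q): 3 reachable states
  v0 = a.(b.a.0)\{a} ⊢ --a--▸ v1
  v1 = (b.a.0)\{a} ⊢ --b--▸ v2
  v2 = (a.0)\{a} ⊢ (no moves)
Bisimilarity quotient blocks:
  B0 = {u0, v0}
  B1 = {u1, v1}
  B2 = {u2, v2}
u0 ∈ B0, v0 ∈ B0 → same block

YES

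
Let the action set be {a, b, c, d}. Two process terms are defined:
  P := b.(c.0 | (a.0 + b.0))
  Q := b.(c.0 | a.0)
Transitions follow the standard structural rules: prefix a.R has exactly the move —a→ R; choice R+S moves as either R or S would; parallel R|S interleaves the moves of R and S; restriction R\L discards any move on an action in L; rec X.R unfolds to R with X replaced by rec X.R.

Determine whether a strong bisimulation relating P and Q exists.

NO

LTS(P): 5 reachable states
  p0 = b.(c.0 | (a.0 + b.0)) | —b→ p1
  p1 = c.0 | (a.0 + b.0) | —a→ p2, —b→ p2, —c→ p3
  p2 = c.0 | 0 | —c→ p4
  p3 = 0 | (a.0 + b.0) | —a→ p4, —b→ p4
  p4 = 0 | 0 | (no moves)
LTS(Q): 5 reachable states
  q0 = b.(c.0 | a.0) | —b→ q1
  q1 = c.0 | a.0 | —a→ q2, —c→ q3
  q2 = c.0 | 0 | —c→ q4
  q3 = 0 | a.0 | —a→ q4
  q4 = 0 | 0 | (no moves)
Coarsest stable partition (strong bisimilarity classes):
  B0 = {p0}
  B1 = {p1}
  B2 = {p3}
  B3 = {p4, q4}
  B4 = {p2, q2}
  B5 = {q0}
  B6 = {q1}
  B7 = {q3}
p0 ∈ B0, q0 ∈ B5 → different blocks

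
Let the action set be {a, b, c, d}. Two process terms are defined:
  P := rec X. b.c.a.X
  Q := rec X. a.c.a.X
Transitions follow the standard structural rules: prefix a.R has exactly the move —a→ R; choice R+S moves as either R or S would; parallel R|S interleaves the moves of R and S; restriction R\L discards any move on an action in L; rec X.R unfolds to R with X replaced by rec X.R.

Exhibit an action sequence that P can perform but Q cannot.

P's transition system — 3 states:
  p0 = rec X. b.c.a.X ⊢ —b→ p1
  p1 = c.a.(rec X. b.c.a.X) ⊢ —c→ p2
  p2 = a.(rec X. b.c.a.X) ⊢ —a→ p0
Q's transition system — 3 states:
  q0 = rec X. a.c.a.X ⊢ —a→ q1
  q1 = c.a.(rec X. a.c.a.X) ⊢ —c→ q2
  q2 = a.(rec X. a.c.a.X) ⊢ —a→ q0
Executing b from P (initial set {p0}):
  [1] b ⇒ {p1}
  ✓ P
Executing b from Q (initial set {q0}):
  [1] b ⇒ no successor for Q

b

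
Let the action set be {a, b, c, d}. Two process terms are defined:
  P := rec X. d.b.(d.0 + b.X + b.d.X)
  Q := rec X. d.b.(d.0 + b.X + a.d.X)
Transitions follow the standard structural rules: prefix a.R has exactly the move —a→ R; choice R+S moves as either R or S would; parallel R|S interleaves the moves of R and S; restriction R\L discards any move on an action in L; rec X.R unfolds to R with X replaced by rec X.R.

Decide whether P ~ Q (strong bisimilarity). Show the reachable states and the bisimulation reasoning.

LTS(P): 5 reachable states
  s0 = rec X. d.b.(d.0 + b.X + b.d.X) has moves --d--▸ s1
  s1 = b.(d.0 + b.(rec X. d.b.(d.0 + b.X + b.d.X)) + b.d.(rec X. d.b.(d.0 + b.X + b.d.X))) has moves --b--▸ s2
  s2 = d.0 + b.(rec X. d.b.(d.0 + b.X + b.d.X)) + b.d.(rec X. d.b.(d.0 + b.X + b.d.X)) has moves --b--▸ s0, --b--▸ s3, --d--▸ s4
  s3 = d.(rec X. d.b.(d.0 + b.X + b.d.X)) has moves --d--▸ s0
  s4 = 0 has moves deadlocked
LTS(Q): 5 reachable states
  t0 = rec X. d.b.(d.0 + b.X + a.d.X) has moves --d--▸ t1
  t1 = b.(d.0 + b.(rec X. d.b.(d.0 + b.X + a.d.X)) + a.d.(rec X. d.b.(d.0 + b.X + a.d.X))) has moves --b--▸ t2
  t2 = d.0 + b.(rec X. d.b.(d.0 + b.X + a.d.X)) + a.d.(rec X. d.b.(d.0 + b.X + a.d.X)) has moves --a--▸ t3, --b--▸ t0, --d--▸ t4
  t3 = d.(rec X. d.b.(d.0 + b.X + a.d.X)) has moves --d--▸ t0
  t4 = 0 has moves deadlocked
Bisimilarity quotient blocks:
  B0 = {s0}
  B1 = {s1}
  B2 = {s2}
  B3 = {s4, t4}
  B4 = {s3}
  B5 = {t0}
  B6 = {t1}
  B7 = {t2}
  B8 = {t3}
s0 ∈ B0, t0 ∈ B5 → different blocks

not bisimilar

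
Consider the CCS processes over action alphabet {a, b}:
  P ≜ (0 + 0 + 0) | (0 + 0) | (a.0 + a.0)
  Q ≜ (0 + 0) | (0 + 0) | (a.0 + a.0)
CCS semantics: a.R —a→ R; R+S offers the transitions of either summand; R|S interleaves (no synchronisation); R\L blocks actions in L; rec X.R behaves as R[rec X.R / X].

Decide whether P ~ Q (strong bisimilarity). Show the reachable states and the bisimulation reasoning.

P's transition system — 2 states:
  u0 = (0 + 0 + 0) | (0 + 0) | (a.0 + a.0) has moves ··a··> u1
  u1 = (0 + 0 + 0) | (0 + 0) | 0 has moves ·
Q's transition system — 2 states:
  v0 = (0 + 0) | (0 + 0) | (a.0 + a.0) has moves ··a··> v1
  v1 = (0 + 0) | (0 + 0) | 0 has moves ·
Bisimilarity quotient blocks:
  B0 = {u0, v0}
  B1 = {u1, v1}
u0 ∈ B0, v0 ∈ B0 → same block

P ~ Q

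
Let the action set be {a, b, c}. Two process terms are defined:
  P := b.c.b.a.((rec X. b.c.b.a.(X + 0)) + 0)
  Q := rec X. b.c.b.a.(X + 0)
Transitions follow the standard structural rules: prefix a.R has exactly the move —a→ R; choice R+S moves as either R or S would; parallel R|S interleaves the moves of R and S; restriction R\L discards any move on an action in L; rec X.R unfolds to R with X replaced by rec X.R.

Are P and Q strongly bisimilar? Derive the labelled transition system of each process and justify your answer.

Reachable graph of P (5 states):
  s0 = b.c.b.a.((rec X. b.c.b.a.(X + 0)) + 0) has moves --b--▸ s1
  s1 = c.b.a.((rec X. b.c.b.a.(X + 0)) + 0) has moves --c--▸ s2
  s2 = b.a.((rec X. b.c.b.a.(X + 0)) + 0) has moves --b--▸ s3
  s3 = a.((rec X. b.c.b.a.(X + 0)) + 0) has moves --a--▸ s4
  s4 = (rec X. b.c.b.a.(X + 0)) + 0 has moves --b--▸ s1
Reachable graph of Q (5 states):
  t0 = rec X. b.c.b.a.(X + 0) has moves --b--▸ t1
  t1 = c.b.a.((rec X. b.c.b.a.(X + 0)) + 0) has moves --c--▸ t2
  t2 = b.a.((rec X. b.c.b.a.(X + 0)) + 0) has moves --b--▸ t3
  t3 = a.((rec X. b.c.b.a.(X + 0)) + 0) has moves --a--▸ t4
  t4 = (rec X. b.c.b.a.(X + 0)) + 0 has moves --b--▸ t1
Bisimilarity quotient blocks:
  B0 = {s0, s4, t0, t4}
  B1 = {s1, t1}
  B2 = {s2, t2}
  B3 = {s3, t3}
s0 ∈ B0, t0 ∈ B0 → same block

bisimilar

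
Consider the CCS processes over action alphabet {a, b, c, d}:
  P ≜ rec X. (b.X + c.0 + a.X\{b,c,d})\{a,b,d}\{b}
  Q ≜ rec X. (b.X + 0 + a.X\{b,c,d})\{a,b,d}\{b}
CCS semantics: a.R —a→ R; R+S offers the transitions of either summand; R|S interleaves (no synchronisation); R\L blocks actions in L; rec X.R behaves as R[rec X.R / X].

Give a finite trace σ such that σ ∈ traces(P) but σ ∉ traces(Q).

c

LTS(P): 2 reachable states
  u0 = rec X. (b.X + c.0 + a.X\{b,c,d})\{a,b,d}\{b} :: ··c··> u1
  u1 = 0\{a,b,d}\{b} :: ·
LTS(Q): 1 reachable states
  v0 = rec X. (b.X + 0 + a.X\{b,c,d})\{a,b,d}\{b} :: ·
Executing c from P (initial set {u0}):
  after c @ step 1: {u1}
  P completes σ.
Executing c from Q (initial set {v0}):
  after c @ step 1: no successor for Q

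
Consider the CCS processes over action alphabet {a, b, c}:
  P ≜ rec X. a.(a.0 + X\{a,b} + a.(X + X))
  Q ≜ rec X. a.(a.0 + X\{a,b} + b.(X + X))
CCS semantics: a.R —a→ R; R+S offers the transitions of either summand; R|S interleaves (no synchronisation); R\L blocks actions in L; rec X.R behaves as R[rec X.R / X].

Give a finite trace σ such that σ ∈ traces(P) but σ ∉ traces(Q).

aaa

P's transition system — 4 states:
  s0 = rec X. a.(a.0 + X\{a,b} + a.(X + X)) | -a-> s1
  s1 = a.0 + (rec X. a.(a.0 + X\{a,b} + a.(X + X)))\{a,b} + a.((rec X. a.(a.0 + X\{a,b} + a.(X + X))) + (rec X. a.(a.0 + X\{a,b} + a.(X + X)))) | -a-> s2, -a-> s3
  s2 = (rec X. a.(a.0 + X\{a,b} + a.(X + X))) + (rec X. a.(a.0 + X\{a,b} + a.(X + X))) | -a-> s1
  s3 = 0 | stopped
Q's transition system — 4 states:
  t0 = rec X. a.(a.0 + X\{a,b} + b.(X + X)) | -a-> t1
  t1 = a.0 + (rec X. a.(a.0 + X\{a,b} + b.(X + X)))\{a,b} + b.((rec X. a.(a.0 + X\{a,b} + b.(X + X))) + (rec X. a.(a.0 + X\{a,b} + b.(X + X)))) | -a-> t2, -b-> t3
  t2 = 0 | stopped
  t3 = (rec X. a.(a.0 + X\{a,b} + b.(X + X))) + (rec X. a.(a.0 + X\{a,b} + b.(X + X))) | -a-> t1
Executing aaa from P (initial set {s0}):
  step 1 (a): {s1}
  step 2 (a): {s2, s3}
  step 3 (a): {s1}
  P completes σ.
Executing aaa from Q (initial set {t0}):
  step 1 (a): {t1}
  step 2 (a): {t2}
  step 3 (a): no successor for Q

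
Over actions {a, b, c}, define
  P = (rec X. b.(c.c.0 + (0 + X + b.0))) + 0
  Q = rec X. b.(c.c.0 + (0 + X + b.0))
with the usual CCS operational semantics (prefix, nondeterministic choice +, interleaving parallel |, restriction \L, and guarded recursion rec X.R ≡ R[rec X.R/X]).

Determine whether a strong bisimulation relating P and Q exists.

Reachable graph of P (4 states):
  p0 = (rec X. b.(c.c.0 + (0 + X + b.0))) + 0 → ··b··> p1
  p1 = c.c.0 + (0 + (rec X. b.(c.c.0 + (0 + X + b.0))) + b.0) → ··b··> p1, ··b··> p2, ··c··> p3
  p2 = 0 → stopped
  p3 = c.0 → ··c··> p2
Reachable graph of Q (4 states):
  q0 = rec X. b.(c.c.0 + (0 + X + b.0)) → ··b··> q1
  q1 = c.c.0 + (0 + (rec X. b.(c.c.0 + (0 + X + b.0))) + b.0) → ··b··> q1, ··b··> q2, ··c··> q3
  q2 = 0 → stopped
  q3 = c.0 → ··c··> q2
Partition-refinement fixed point:
  B0 = {p0, q0}
  B1 = {p1, q1}
  B2 = {p3, q3}
  B3 = {p2, q2}
p0 ∈ B0, q0 ∈ B0 → same block

bisimilar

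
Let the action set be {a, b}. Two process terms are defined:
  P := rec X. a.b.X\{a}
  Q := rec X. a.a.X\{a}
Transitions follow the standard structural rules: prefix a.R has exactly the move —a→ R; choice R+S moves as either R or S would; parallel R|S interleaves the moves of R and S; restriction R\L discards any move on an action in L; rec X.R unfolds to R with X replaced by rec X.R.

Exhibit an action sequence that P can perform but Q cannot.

P's transition system — 3 states:
  u0 = rec X. a.b.X\{a} | -a-> u1
  u1 = b.(rec X. a.b.X\{a})\{a} | -b-> u2
  u2 = (rec X. a.b.X\{a})\{a} | deadlocked
Q's transition system — 3 states:
  v0 = rec X. a.a.X\{a} | -a-> v1
  v1 = a.(rec X. a.a.X\{a})\{a} | -a-> v2
  v2 = (rec X. a.a.X\{a})\{a} | deadlocked
Trace ⟨ab⟩ through P, begin at {u0}:
  after a @ step 1: {u1}
  after b @ step 2: {u2}
  — P admits the full trace.
Trace ⟨ab⟩ through Q, begin at {v0}:
  after a @ step 1: {v1}
  after b @ step 2: ∅  — Q cannot continue

ab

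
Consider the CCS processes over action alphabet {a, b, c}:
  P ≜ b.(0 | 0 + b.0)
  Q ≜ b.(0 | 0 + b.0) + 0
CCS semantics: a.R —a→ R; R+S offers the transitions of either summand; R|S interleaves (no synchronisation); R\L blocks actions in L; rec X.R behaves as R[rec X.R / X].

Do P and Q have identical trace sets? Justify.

traces(P) = traces(Q)

P's transition system — 3 states:
  m0 = b.(0 | 0 + b.0) → --b--▸ m1
  m1 = 0 | 0 + b.0 → --b--▸ m2
  m2 = 0 → deadlocked
Q's transition system — 3 states:
  n0 = b.(0 | 0 + b.0) + 0 → --b--▸ n1
  n1 = 0 | 0 + b.0 → --b--▸ n2
  n2 = 0 → deadlocked
Partition-refinement fixed point:
  B0 = {m0, n0}
  B1 = {m1, n1}
  B2 = {m2, n2}
m0 ∈ B0, n0 ∈ B0 → same block
Bisimilar ⇒ trace-equivalent.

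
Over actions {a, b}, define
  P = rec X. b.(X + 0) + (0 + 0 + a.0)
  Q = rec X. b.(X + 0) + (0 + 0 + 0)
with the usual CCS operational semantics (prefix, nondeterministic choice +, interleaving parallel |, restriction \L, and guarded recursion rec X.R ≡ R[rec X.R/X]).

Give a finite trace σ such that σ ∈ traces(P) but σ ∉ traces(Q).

P's transition system — 3 states:
  s0 = rec X. b.(X + 0) + (0 + 0 + a.0) → =a=> s1, =b=> s2
  s1 = 0 → deadlocked
  s2 = (rec X. b.(X + 0) + (0 + 0 + a.0)) + 0 → =a=> s1, =b=> s2
Q's transition system — 2 states:
  t0 = rec X. b.(X + 0) + (0 + 0 + 0) → =b=> t1
  t1 = (rec X. b.(X + 0) + (0 + 0 + 0)) + 0 → =b=> t1
Trace ⟨a⟩ through P, begin at {s0}:
  step 1 (a): {s1}
  ✓ P
Trace ⟨a⟩ through Q, begin at {t0}:
  step 1 (a): ∅ (Q stuck)

a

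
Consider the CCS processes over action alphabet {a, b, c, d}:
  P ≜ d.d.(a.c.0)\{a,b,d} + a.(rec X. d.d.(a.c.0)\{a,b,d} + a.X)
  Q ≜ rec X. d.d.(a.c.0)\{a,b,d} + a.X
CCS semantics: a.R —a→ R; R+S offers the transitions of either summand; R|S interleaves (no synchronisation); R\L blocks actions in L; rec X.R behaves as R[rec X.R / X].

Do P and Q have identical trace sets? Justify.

Reachable graph of P (4 states):
  m0 = d.d.(a.c.0)\{a,b,d} + a.(rec X. d.d.(a.c.0)\{a,b,d} + a.X) | -a-> m1, -d-> m2
  m1 = rec X. d.d.(a.c.0)\{a,b,d} + a.X | -a-> m1, -d-> m2
  m2 = d.(a.c.0)\{a,b,d} | -d-> m3
  m3 = (a.c.0)\{a,b,d} | ∅
Reachable graph of Q (3 states):
  n0 = rec X. d.d.(a.c.0)\{a,b,d} + a.X | -a-> n0, -d-> n1
  n1 = d.(a.c.0)\{a,b,d} | -d-> n2
  n2 = (a.c.0)\{a,b,d} | ∅
Bisimilarity quotient blocks:
  B0 = {m0, m1, n0}
  B1 = {m2, n1}
  B2 = {m3, n2}
m0 ∈ B0, n0 ∈ B0 → same block
Bisimilar ⇒ trace-equivalent.

trace-equivalent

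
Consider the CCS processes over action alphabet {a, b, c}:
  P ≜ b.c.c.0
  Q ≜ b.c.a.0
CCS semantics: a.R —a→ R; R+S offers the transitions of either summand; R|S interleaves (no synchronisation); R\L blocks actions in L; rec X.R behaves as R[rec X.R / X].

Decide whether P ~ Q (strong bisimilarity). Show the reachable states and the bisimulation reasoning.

not bisimilar

LTS(P): 4 reachable states
  s0 = b.c.c.0 | —b→ s1
  s1 = c.c.0 | —c→ s2
  s2 = c.0 | —c→ s3
  s3 = 0 | (no moves)
LTS(Q): 4 reachable states
  t0 = b.c.a.0 | —b→ t1
  t1 = c.a.0 | —c→ t2
  t2 = a.0 | —a→ t3
  t3 = 0 | (no moves)
Partition-refinement fixed point:
  B0 = {s0}
  B1 = {s1}
  B2 = {s2}
  B3 = {s3, t3}
  B4 = {t0}
  B5 = {t1}
  B6 = {t2}
s0 ∈ B0, t0 ∈ B4 → different blocks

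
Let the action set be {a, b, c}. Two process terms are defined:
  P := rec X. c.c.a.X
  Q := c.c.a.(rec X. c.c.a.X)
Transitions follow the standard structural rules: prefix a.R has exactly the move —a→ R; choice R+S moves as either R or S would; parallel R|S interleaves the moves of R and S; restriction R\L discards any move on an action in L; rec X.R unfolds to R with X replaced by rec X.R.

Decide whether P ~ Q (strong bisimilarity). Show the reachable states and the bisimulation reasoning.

bisimilar

P's transition system — 3 states:
  p0 = rec X. c.c.a.X → ··c··> p1
  p1 = c.a.(rec X. c.c.a.X) → ··c··> p2
  p2 = a.(rec X. c.c.a.X) → ··a··> p0
Q's transition system — 4 states:
  q0 = c.c.a.(rec X. c.c.a.X) → ··c··> q1
  q1 = c.a.(rec X. c.c.a.X) → ··c··> q2
  q2 = a.(rec X. c.c.a.X) → ··a··> q3
  q3 = rec X. c.c.a.X → ··c··> q1
Partition-refinement fixed point:
  B0 = {p0, q0, q3}
  B1 = {p1, q1}
  B2 = {p2, q2}
p0 ∈ B0, q0 ∈ B0 → same block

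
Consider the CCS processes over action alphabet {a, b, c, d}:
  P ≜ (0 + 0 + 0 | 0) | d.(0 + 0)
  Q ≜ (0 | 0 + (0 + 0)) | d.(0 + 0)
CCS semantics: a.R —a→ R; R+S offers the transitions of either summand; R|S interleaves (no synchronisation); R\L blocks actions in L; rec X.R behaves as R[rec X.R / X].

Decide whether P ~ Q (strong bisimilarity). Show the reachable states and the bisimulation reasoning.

P's transition system — 2 states:
  p0 = (0 + 0 + 0 | 0) | d.(0 + 0) → =d=> p1
  p1 = (0 + 0 + 0 | 0) | (0 + 0) → (no moves)
Q's transition system — 2 states:
  q0 = (0 | 0 + (0 + 0)) | d.(0 + 0) → =d=> q1
  q1 = (0 | 0 + (0 + 0)) | (0 + 0) → (no moves)
Partition-refinement fixed point:
  B0 = {p0, q0}
  B1 = {p1, q1}
p0 ∈ B0, q0 ∈ B0 → same block

P ~ Q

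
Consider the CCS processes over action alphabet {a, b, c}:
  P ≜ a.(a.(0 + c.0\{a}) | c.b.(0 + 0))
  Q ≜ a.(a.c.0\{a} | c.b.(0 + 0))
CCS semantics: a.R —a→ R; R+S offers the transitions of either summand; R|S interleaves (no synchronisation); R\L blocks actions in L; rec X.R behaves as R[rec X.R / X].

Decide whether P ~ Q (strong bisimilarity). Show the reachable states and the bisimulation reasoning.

YES

P's transition system — 10 states:
  m0 = a.(a.(0 + c.0\{a}) | c.b.(0 + 0)) :: =a=> m1
  m1 = a.(0 + c.0\{a}) | c.b.(0 + 0) :: =a=> m2, =c=> m3
  m2 = (0 + c.0\{a}) | c.b.(0 + 0) :: =c=> m4, =c=> m5
  m3 = a.(0 + c.0\{a}) | b.(0 + 0) :: =a=> m4, =b=> m6
  m4 = (0 + c.0\{a}) | b.(0 + 0) :: =b=> m7, =c=> m8
  m5 = 0\{a} | c.b.(0 + 0) :: =c=> m8
  m6 = a.(0 + c.0\{a}) | (0 + 0) :: =a=> m7
  m7 = (0 + c.0\{a}) | (0 + 0) :: =c=> m9
  m8 = 0\{a} | b.(0 + 0) :: =b=> m9
  m9 = 0\{a} | (0 + 0) :: stopped
Q's transition system — 10 states:
  n0 = a.(a.c.0\{a} | c.b.(0 + 0)) :: =a=> n1
  n1 = a.c.0\{a} | c.b.(0 + 0) :: =a=> n2, =c=> n3
  n2 = c.0\{a} | c.b.(0 + 0) :: =c=> n4, =c=> n5
  n3 = a.c.0\{a} | b.(0 + 0) :: =a=> n5, =b=> n6
  n4 = 0\{a} | c.b.(0 + 0) :: =c=> n7
  n5 = c.0\{a} | b.(0 + 0) :: =b=> n8, =c=> n7
  n6 = a.c.0\{a} | (0 + 0) :: =a=> n8
  n7 = 0\{a} | b.(0 + 0) :: =b=> n9
  n8 = c.0\{a} | (0 + 0) :: =c=> n9
  n9 = 0\{a} | (0 + 0) :: stopped
Bisimilarity quotient blocks:
  B0 = {m0, n0}
  B1 = {m1, n1}
  B2 = {m2, n2}
  B3 = {m4, n5}
  B4 = {m8, n7}
  B5 = {m9, n9}
  B6 = {m7, n8}
  B7 = {m5, n4}
  B8 = {m3, n3}
  B9 = {m6, n6}
m0 ∈ B0, n0 ∈ B0 → same block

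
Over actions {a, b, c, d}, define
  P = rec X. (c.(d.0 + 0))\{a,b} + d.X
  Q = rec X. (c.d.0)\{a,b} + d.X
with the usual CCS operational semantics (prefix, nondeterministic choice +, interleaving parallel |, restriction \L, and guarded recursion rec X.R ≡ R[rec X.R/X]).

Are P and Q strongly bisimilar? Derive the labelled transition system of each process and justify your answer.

P ~ Q

P's transition system — 3 states:
  m0 = rec X. (c.(d.0 + 0))\{a,b} + d.X → =c=> m1, =d=> m0
  m1 = (d.0 + 0)\{a,b} → =d=> m2
  m2 = 0\{a,b} → deadlocked
Q's transition system — 3 states:
  n0 = rec X. (c.d.0)\{a,b} + d.X → =c=> n1, =d=> n0
  n1 = (d.0)\{a,b} → =d=> n2
  n2 = 0\{a,b} → deadlocked
Coarsest stable partition (strong bisimilarity classes):
  B0 = {m0, n0}
  B1 = {m1, n1}
  B2 = {m2, n2}
m0 ∈ B0, n0 ∈ B0 → same block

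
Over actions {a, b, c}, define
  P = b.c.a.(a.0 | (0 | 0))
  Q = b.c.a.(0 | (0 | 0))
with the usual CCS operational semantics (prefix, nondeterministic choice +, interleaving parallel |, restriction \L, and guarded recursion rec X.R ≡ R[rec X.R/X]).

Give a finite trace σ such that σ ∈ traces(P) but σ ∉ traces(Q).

bcaa

LTS(P): 5 reachable states
  m0 = b.c.a.(a.0 | (0 | 0)) | -b-> m1
  m1 = c.a.(a.0 | (0 | 0)) | -c-> m2
  m2 = a.(a.0 | (0 | 0)) | -a-> m3
  m3 = a.0 | (0 | 0) | -a-> m4
  m4 = 0 | (0 | 0) | stopped
LTS(Q): 4 reachable states
  n0 = b.c.a.(0 | (0 | 0)) | -b-> n1
  n1 = c.a.(0 | (0 | 0)) | -c-> n2
  n2 = a.(0 | (0 | 0)) | -a-> n3
  n3 = 0 | (0 | 0) | stopped
Run σ = ⟨bcaa⟩ on P: start {m0}
  [1] b ⇒ {m1}
  [2] c ⇒ {m2}
  [3] a ⇒ {m3}
  [4] a ⇒ {m4}
  — P admits the full trace.
Run σ = ⟨bcaa⟩ on Q: start {n0}
  [1] b ⇒ {n1}
  [2] c ⇒ {n2}
  [3] a ⇒ {n3}
  [4] a ⇒ ∅ (Q stuck)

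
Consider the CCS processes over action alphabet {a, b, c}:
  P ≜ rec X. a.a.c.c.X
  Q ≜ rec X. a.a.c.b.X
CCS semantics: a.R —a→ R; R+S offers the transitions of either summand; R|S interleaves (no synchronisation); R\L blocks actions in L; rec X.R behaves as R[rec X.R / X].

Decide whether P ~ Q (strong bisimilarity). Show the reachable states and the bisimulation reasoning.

LTS(P): 4 reachable states
  s0 = rec X. a.a.c.c.X has moves =a=> s1
  s1 = a.c.c.(rec X. a.a.c.c.X) has moves =a=> s2
  s2 = c.c.(rec X. a.a.c.c.X) has moves =c=> s3
  s3 = c.(rec X. a.a.c.c.X) has moves =c=> s0
LTS(Q): 4 reachable states
  t0 = rec X. a.a.c.b.X has moves =a=> t1
  t1 = a.c.b.(rec X. a.a.c.b.X) has moves =a=> t2
  t2 = c.b.(rec X. a.a.c.b.X) has moves =c=> t3
  t3 = b.(rec X. a.a.c.b.X) has moves =b=> t0
Coarsest stable partition (strong bisimilarity classes):
  B0 = {s0}
  B1 = {s1}
  B2 = {s2}
  B3 = {s3}
  B4 = {t0}
  B5 = {t1}
  B6 = {t2}
  B7 = {t3}
s0 ∈ B0, t0 ∈ B4 → different blocks

not bisimilar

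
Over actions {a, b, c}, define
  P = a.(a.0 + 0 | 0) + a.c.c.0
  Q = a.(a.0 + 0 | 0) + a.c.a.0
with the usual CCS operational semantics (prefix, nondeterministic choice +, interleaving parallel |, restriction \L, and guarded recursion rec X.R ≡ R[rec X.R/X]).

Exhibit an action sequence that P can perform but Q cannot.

acc

Reachable graph of P (5 states):
  u0 = a.(a.0 + 0 | 0) + a.c.c.0 | --a--▸ u1, --a--▸ u2
  u1 = a.0 + 0 | 0 | --a--▸ u3
  u2 = c.c.0 | --c--▸ u4
  u3 = 0 | ·
  u4 = c.0 | --c--▸ u3
Reachable graph of Q (5 states):
  v0 = a.(a.0 + 0 | 0) + a.c.a.0 | --a--▸ v1, --a--▸ v2
  v1 = a.0 + 0 | 0 | --a--▸ v3
  v2 = c.a.0 | --c--▸ v4
  v3 = 0 | ·
  v4 = a.0 | --a--▸ v3
Trace ⟨acc⟩ through P, begin at {u0}:
  step 1 (a): {u1, u2}
  step 2 (c): {u4}
  step 3 (c): {u3}
  ✓ P
Trace ⟨acc⟩ through Q, begin at {v0}:
  step 1 (a): {v1, v2}
  step 2 (c): {v4}
  step 3 (c): ∅  — Q cannot continue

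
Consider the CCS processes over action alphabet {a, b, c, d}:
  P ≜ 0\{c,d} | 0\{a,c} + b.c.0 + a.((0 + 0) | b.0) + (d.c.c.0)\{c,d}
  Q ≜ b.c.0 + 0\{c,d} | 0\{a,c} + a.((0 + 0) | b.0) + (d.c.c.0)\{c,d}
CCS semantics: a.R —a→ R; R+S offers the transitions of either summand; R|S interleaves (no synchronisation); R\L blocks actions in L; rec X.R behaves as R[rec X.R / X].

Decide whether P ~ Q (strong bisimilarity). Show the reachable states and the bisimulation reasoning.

bisimilar

LTS(P): 5 reachable states
  m0 = 0\{c,d} | 0\{a,c} + b.c.0 + a.((0 + 0) | b.0) + (d.c.c.0)\{c,d} ⊢ ··a··> m1, ··b··> m2
  m1 = (0 + 0) | b.0 ⊢ ··b··> m3
  m2 = c.0 ⊢ ··c··> m4
  m3 = (0 + 0) | 0 ⊢ deadlocked
  m4 = 0 ⊢ deadlocked
LTS(Q): 5 reachable states
  n0 = b.c.0 + 0\{c,d} | 0\{a,c} + a.((0 + 0) | b.0) + (d.c.c.0)\{c,d} ⊢ ··a··> n1, ··b··> n2
  n1 = (0 + 0) | b.0 ⊢ ··b··> n3
  n2 = c.0 ⊢ ··c··> n4
  n3 = (0 + 0) | 0 ⊢ deadlocked
  n4 = 0 ⊢ deadlocked
Coarsest stable partition (strong bisimilarity classes):
  B0 = {m0, n0}
  B1 = {m1, n1}
  B2 = {m3, m4, n3, n4}
  B3 = {m2, n2}
m0 ∈ B0, n0 ∈ B0 → same block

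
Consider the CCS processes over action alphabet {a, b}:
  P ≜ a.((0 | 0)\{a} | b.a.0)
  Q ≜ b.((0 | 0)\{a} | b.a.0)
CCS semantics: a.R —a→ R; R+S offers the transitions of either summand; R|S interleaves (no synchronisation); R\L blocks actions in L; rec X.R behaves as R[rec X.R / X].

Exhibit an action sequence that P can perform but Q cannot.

a

Reachable graph of P (4 states):
  p0 = a.((0 | 0)\{a} | b.a.0) :: ··a··> p1
  p1 = (0 | 0)\{a} | b.a.0 :: ··b··> p2
  p2 = (0 | 0)\{a} | a.0 :: ··a··> p3
  p3 = (0 | 0)\{a} | 0 :: ·
Reachable graph of Q (4 states):
  q0 = b.((0 | 0)\{a} | b.a.0) :: ··b··> q1
  q1 = (0 | 0)\{a} | b.a.0 :: ··b··> q2
  q2 = (0 | 0)\{a} | a.0 :: ··a··> q3
  q3 = (0 | 0)\{a} | 0 :: ·
Executing a from P (initial set {p0}):
  after a @ step 1: {p1}
  ✓ P
Executing a from Q (initial set {q0}):
  after a @ step 1: ∅  — Q cannot continue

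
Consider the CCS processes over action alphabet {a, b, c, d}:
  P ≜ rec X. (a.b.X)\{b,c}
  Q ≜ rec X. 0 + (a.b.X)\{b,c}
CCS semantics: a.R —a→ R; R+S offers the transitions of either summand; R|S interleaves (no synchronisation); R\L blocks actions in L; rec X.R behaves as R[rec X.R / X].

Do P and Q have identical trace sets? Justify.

trace-equivalent

P's transition system — 2 states:
  u0 = rec X. (a.b.X)\{b,c} ⊢ —a→ u1
  u1 = (b.(rec X. (a.b.X)\{b,c}))\{b,c} ⊢ (no moves)
Q's transition system — 2 states:
  v0 = rec X. 0 + (a.b.X)\{b,c} ⊢ —a→ v1
  v1 = (b.(rec X. 0 + (a.b.X)\{b,c}))\{b,c} ⊢ (no moves)
Coarsest stable partition (strong bisimilarity classes):
  B0 = {u0, v0}
  B1 = {u1, v1}
u0 ∈ B0, v0 ∈ B0 → same block
Bisimilar ⇒ trace-equivalent.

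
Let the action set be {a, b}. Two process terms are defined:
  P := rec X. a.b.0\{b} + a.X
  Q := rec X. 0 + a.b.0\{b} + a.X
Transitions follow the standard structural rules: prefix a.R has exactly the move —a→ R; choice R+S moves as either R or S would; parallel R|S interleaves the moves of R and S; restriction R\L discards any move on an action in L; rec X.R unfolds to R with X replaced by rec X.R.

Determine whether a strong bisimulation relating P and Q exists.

Reachable graph of P (3 states):
  p0 = rec X. a.b.0\{b} + a.X | -a-> p0, -a-> p1
  p1 = b.0\{b} | -b-> p2
  p2 = 0\{b} | ·
Reachable graph of Q (3 states):
  q0 = rec X. 0 + a.b.0\{b} + a.X | -a-> q0, -a-> q1
  q1 = b.0\{b} | -b-> q2
  q2 = 0\{b} | ·
Partition-refinement fixed point:
  B0 = {p0, q0}
  B1 = {p1, q1}
  B2 = {p2, q2}
p0 ∈ B0, q0 ∈ B0 → same block

bisimilar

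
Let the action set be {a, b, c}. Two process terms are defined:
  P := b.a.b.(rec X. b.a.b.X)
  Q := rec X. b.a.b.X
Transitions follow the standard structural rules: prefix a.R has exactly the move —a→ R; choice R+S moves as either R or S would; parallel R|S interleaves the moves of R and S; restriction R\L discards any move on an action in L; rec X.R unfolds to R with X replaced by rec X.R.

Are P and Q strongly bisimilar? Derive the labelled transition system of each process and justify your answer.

Reachable graph of P (4 states):
  u0 = b.a.b.(rec X. b.a.b.X) has moves --b--▸ u1
  u1 = a.b.(rec X. b.a.b.X) has moves --a--▸ u2
  u2 = b.(rec X. b.a.b.X) has moves --b--▸ u3
  u3 = rec X. b.a.b.X has moves --b--▸ u1
Reachable graph of Q (3 states):
  v0 = rec X. b.a.b.X has moves --b--▸ v1
  v1 = a.b.(rec X. b.a.b.X) has moves --a--▸ v2
  v2 = b.(rec X. b.a.b.X) has moves --b--▸ v0
Bisimilarity quotient blocks:
  B0 = {u0, u3, v0}
  B1 = {u1, v1}
  B2 = {u2, v2}
u0 ∈ B0, v0 ∈ B0 → same block

bisimilar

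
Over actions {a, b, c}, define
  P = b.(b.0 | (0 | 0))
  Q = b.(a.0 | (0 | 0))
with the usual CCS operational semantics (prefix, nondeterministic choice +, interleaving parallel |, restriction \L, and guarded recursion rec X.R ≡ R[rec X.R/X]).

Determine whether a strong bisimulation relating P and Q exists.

Reachable graph of P (3 states):
  m0 = b.(b.0 | (0 | 0)) :: --b--▸ m1
  m1 = b.0 | (0 | 0) :: --b--▸ m2
  m2 = 0 | (0 | 0) :: ∅
Reachable graph of Q (3 states):
  n0 = b.(a.0 | (0 | 0)) :: --b--▸ n1
  n1 = a.0 | (0 | 0) :: --a--▸ n2
  n2 = 0 | (0 | 0) :: ∅
Bisimilarity quotient blocks:
  B0 = {m0}
  B1 = {m1}
  B2 = {m2, n2}
  B3 = {n0}
  B4 = {n1}
m0 ∈ B0, n0 ∈ B3 → different blocks

not bisimilar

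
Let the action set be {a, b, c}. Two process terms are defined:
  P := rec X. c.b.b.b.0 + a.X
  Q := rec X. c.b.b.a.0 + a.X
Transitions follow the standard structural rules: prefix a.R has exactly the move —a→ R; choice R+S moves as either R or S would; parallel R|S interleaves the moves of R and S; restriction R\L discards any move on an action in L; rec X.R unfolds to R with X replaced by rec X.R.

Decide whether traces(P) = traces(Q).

trace-distinct — witness ⟨cbbb⟩

Reachable graph of P (5 states):
  p0 = rec X. c.b.b.b.0 + a.X → —a→ p0, —c→ p1
  p1 = b.b.b.0 → —b→ p2
  p2 = b.b.0 → —b→ p3
  p3 = b.0 → —b→ p4
  p4 = 0 → ·
Reachable graph of Q (5 states):
  q0 = rec X. c.b.b.a.0 + a.X → —a→ q0, —c→ q1
  q1 = b.b.a.0 → —b→ q2
  q2 = b.a.0 → —b→ q3
  q3 = a.0 → —a→ q4
  q4 = 0 → ·
Executing cbbb from P (initial set {p0}):
  after c @ step 1: {p1}
  after b @ step 2: {p2}
  after b @ step 3: {p3}
  after b @ step 4: {p4}
  ✓ P
Executing cbbb from Q (initial set {q0}):
  after c @ step 1: {q1}
  after b @ step 2: {q2}
  after b @ step 3: {q3}
  after b @ step 4: no successor for Q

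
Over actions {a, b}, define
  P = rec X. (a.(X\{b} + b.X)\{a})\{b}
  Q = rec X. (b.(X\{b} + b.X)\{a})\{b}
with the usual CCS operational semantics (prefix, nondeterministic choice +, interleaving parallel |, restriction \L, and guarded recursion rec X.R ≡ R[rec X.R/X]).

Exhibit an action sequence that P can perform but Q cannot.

Reachable graph of P (2 states):
  u0 = rec X. (a.(X\{b} + b.X)\{a})\{b} has moves ··a··> u1
  u1 = ((rec X. (a.(X\{b} + b.X)\{a})\{b})\{b} + b.(rec X. (a.(X\{b} + b.X)\{a})\{b}))\{a}\{b} has moves stopped
Reachable graph of Q (1 states):
  v0 = rec X. (b.(X\{b} + b.X)\{a})\{b} has moves stopped
Trace ⟨a⟩ through P, begin at {u0}:
  step 1 (a): {u1}
  — P admits the full trace.
Trace ⟨a⟩ through Q, begin at {v0}:
  step 1 (a): no successor for Q

a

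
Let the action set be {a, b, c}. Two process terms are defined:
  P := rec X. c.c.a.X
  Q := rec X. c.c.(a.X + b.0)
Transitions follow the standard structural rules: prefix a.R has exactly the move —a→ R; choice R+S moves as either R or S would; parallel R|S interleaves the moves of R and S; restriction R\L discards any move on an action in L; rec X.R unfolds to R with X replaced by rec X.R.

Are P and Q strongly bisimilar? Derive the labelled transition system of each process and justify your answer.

not bisimilar

P's transition system — 3 states:
  p0 = rec X. c.c.a.X → ··c··> p1
  p1 = c.a.(rec X. c.c.a.X) → ··c··> p2
  p2 = a.(rec X. c.c.a.X) → ··a··> p0
Q's transition system — 4 states:
  q0 = rec X. c.c.(a.X + b.0) → ··c··> q1
  q1 = c.(a.(rec X. c.c.(a.X + b.0)) + b.0) → ··c··> q2
  q2 = a.(rec X. c.c.(a.X + b.0)) + b.0 → ··a··> q0, ··b··> q3
  q3 = 0 → stopped
Coarsest stable partition (strong bisimilarity classes):
  B0 = {p0}
  B1 = {p1}
  B2 = {p2}
  B3 = {q0}
  B4 = {q1}
  B5 = {q2}
  B6 = {q3}
p0 ∈ B0, q0 ∈ B3 → different blocks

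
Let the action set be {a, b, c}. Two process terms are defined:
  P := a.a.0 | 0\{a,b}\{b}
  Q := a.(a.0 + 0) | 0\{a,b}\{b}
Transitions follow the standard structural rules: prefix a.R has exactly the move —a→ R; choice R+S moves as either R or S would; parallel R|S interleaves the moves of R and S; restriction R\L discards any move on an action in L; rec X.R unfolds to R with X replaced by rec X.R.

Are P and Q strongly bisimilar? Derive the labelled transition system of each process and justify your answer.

P ~ Q

Reachable graph of P (3 states):
  s0 = a.a.0 | 0\{a,b}\{b} has moves -a-> s1
  s1 = a.0 | 0\{a,b}\{b} has moves -a-> s2
  s2 = 0 | 0\{a,b}\{b} has moves deadlocked
Reachable graph of Q (3 states):
  t0 = a.(a.0 + 0) | 0\{a,b}\{b} has moves -a-> t1
  t1 = (a.0 + 0) | 0\{a,b}\{b} has moves -a-> t2
  t2 = 0 | 0\{a,b}\{b} has moves deadlocked
Bisimilarity quotient blocks:
  B0 = {s0, t0}
  B1 = {s1, t1}
  B2 = {s2, t2}
s0 ∈ B0, t0 ∈ B0 → same block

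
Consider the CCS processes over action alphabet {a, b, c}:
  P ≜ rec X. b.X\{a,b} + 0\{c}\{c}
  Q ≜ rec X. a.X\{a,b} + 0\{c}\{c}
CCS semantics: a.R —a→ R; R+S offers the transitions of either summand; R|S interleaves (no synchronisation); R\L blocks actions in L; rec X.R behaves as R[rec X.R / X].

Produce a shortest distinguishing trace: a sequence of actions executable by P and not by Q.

P's transition system — 2 states:
  p0 = rec X. b.X\{a,b} + 0\{c}\{c} :: --b--▸ p1
  p1 = (rec X. b.X\{a,b} + 0\{c}\{c})\{a,b} :: deadlocked
Q's transition system — 2 states:
  q0 = rec X. a.X\{a,b} + 0\{c}\{c} :: --a--▸ q1
  q1 = (rec X. a.X\{a,b} + 0\{c}\{c})\{a,b} :: deadlocked
Executing b from P (initial set {p0}):
  after b @ step 1: {p1}
  ✓ P
Executing b from Q (initial set {q0}):
  after b @ step 1: ∅  — Q cannot continue

b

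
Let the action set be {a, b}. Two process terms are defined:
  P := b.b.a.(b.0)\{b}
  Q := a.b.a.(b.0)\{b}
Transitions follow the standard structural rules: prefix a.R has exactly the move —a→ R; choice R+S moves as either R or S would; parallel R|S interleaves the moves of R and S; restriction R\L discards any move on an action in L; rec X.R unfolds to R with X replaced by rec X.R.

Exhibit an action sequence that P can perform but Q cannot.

P's transition system — 4 states:
  s0 = b.b.a.(b.0)\{b} | -b-> s1
  s1 = b.a.(b.0)\{b} | -b-> s2
  s2 = a.(b.0)\{b} | -a-> s3
  s3 = (b.0)\{b} | (no moves)
Q's transition system — 4 states:
  t0 = a.b.a.(b.0)\{b} | -a-> t1
  t1 = b.a.(b.0)\{b} | -b-> t2
  t2 = a.(b.0)\{b} | -a-> t3
  t3 = (b.0)\{b} | (no moves)
Run σ = ⟨b⟩ on P: start {s0}
  [1] b ⇒ {s1}
  ✓ P
Run σ = ⟨b⟩ on Q: start {t0}
  [1] b ⇒ ∅ (Q stuck)

b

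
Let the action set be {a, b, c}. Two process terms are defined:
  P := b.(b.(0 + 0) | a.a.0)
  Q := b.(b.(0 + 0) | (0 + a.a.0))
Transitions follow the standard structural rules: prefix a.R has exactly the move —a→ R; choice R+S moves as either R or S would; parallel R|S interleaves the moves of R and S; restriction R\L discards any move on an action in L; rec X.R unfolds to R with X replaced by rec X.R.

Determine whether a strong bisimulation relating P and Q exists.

YES

LTS(P): 7 reachable states
  p0 = b.(b.(0 + 0) | a.a.0) ⊢ =b=> p1
  p1 = b.(0 + 0) | a.a.0 ⊢ =a=> p2, =b=> p3
  p2 = b.(0 + 0) | a.0 ⊢ =a=> p4, =b=> p5
  p3 = (0 + 0) | a.a.0 ⊢ =a=> p5
  p4 = b.(0 + 0) | 0 ⊢ =b=> p6
  p5 = (0 + 0) | a.0 ⊢ =a=> p6
  p6 = (0 + 0) | 0 ⊢ stopped
LTS(Q): 7 reachable states
  q0 = b.(b.(0 + 0) | (0 + a.a.0)) ⊢ =b=> q1
  q1 = b.(0 + 0) | (0 + a.a.0) ⊢ =a=> q2, =b=> q3
  q2 = b.(0 + 0) | a.0 ⊢ =a=> q4, =b=> q5
  q3 = (0 + 0) | (0 + a.a.0) ⊢ =a=> q5
  q4 = b.(0 + 0) | 0 ⊢ =b=> q6
  q5 = (0 + 0) | a.0 ⊢ =a=> q6
  q6 = (0 + 0) | 0 ⊢ stopped
Coarsest stable partition (strong bisimilarity classes):
  B0 = {p0, q0}
  B1 = {p1, q1}
  B2 = {p3, q3}
  B3 = {p5, q5}
  B4 = {p6, q6}
  B5 = {p2, q2}
  B6 = {p4, q4}
p0 ∈ B0, q0 ∈ B0 → same block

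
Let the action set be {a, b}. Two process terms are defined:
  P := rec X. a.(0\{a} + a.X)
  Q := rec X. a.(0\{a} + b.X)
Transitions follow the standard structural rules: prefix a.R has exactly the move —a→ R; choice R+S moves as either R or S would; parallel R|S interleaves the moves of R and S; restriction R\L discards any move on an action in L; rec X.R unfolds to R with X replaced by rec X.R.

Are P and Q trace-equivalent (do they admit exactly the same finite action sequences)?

trace-distinct — witness ⟨aa⟩

P's transition system — 2 states:
  p0 = rec X. a.(0\{a} + a.X) has moves -a-> p1
  p1 = 0\{a} + a.(rec X. a.(0\{a} + a.X)) has moves -a-> p0
Q's transition system — 2 states:
  q0 = rec X. a.(0\{a} + b.X) has moves -a-> q1
  q1 = 0\{a} + b.(rec X. a.(0\{a} + b.X)) has moves -b-> q0
Run σ = ⟨aa⟩ on P: start {p0}
  [1] a ⇒ {p1}
  [2] a ⇒ {p0}
  ✓ P
Run σ = ⟨aa⟩ on Q: start {q0}
  [1] a ⇒ {q1}
  [2] a ⇒ no successor for Q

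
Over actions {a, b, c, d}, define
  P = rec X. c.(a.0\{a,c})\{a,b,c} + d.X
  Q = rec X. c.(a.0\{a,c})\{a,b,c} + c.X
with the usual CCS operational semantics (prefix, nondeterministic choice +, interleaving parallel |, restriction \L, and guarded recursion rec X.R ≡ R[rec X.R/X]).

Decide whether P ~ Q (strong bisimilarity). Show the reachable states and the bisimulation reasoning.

Reachable graph of P (2 states):
  m0 = rec X. c.(a.0\{a,c})\{a,b,c} + d.X → ··c··> m1, ··d··> m0
  m1 = (a.0\{a,c})\{a,b,c} → stopped
Reachable graph of Q (2 states):
  n0 = rec X. c.(a.0\{a,c})\{a,b,c} + c.X → ··c··> n0, ··c··> n1
  n1 = (a.0\{a,c})\{a,b,c} → stopped
Bisimilarity quotient blocks:
  B0 = {m0}
  B1 = {m1, n1}
  B2 = {n0}
m0 ∈ B0, n0 ∈ B2 → different blocks

P ≁ Q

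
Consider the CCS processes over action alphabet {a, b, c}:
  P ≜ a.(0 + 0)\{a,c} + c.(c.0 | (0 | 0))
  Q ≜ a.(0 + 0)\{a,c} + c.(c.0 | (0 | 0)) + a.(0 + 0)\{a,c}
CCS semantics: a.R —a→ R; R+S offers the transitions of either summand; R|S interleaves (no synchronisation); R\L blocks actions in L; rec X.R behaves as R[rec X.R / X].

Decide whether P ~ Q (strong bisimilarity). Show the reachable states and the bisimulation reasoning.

bisimilar

Reachable graph of P (4 states):
  p0 = a.(0 + 0)\{a,c} + c.(c.0 | (0 | 0)) :: =a=> p1, =c=> p2
  p1 = (0 + 0)\{a,c} :: ·
  p2 = c.0 | (0 | 0) :: =c=> p3
  p3 = 0 | (0 | 0) :: ·
Reachable graph of Q (4 states):
  q0 = a.(0 + 0)\{a,c} + c.(c.0 | (0 | 0)) + a.(0 + 0)\{a,c} :: =a=> q1, =c=> q2
  q1 = (0 + 0)\{a,c} :: ·
  q2 = c.0 | (0 | 0) :: =c=> q3
  q3 = 0 | (0 | 0) :: ·
Partition-refinement fixed point:
  B0 = {p0, q0}
  B1 = {p2, q2}
  B2 = {p1, p3, q1, q3}
p0 ∈ B0, q0 ∈ B0 → same block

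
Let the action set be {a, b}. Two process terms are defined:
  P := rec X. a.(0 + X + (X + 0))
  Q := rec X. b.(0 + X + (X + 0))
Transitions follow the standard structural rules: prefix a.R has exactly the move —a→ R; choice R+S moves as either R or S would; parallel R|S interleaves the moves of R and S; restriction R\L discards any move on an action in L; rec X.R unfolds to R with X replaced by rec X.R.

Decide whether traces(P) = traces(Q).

NO — witness ⟨a⟩

LTS(P): 2 reachable states
  m0 = rec X. a.(0 + X + (X + 0)) → --a--▸ m1
  m1 = 0 + (rec X. a.(0 + X + (X + 0))) + ((rec X. a.(0 + X + (X + 0))) + 0) → --a--▸ m1
LTS(Q): 2 reachable states
  n0 = rec X. b.(0 + X + (X + 0)) → --b--▸ n1
  n1 = 0 + (rec X. b.(0 + X + (X + 0))) + ((rec X. b.(0 + X + (X + 0))) + 0) → --b--▸ n1
Trace ⟨a⟩ through P, begin at {m0}:
  [1] a ⇒ {m1}
  P completes σ.
Trace ⟨a⟩ through Q, begin at {n0}:
  [1] a ⇒ no successor for Q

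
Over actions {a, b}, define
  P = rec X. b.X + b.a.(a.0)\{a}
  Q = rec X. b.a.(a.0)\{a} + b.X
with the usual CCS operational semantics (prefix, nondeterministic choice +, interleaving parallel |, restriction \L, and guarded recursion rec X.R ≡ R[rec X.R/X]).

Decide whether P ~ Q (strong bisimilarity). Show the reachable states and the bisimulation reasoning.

Reachable graph of P (3 states):
  m0 = rec X. b.X + b.a.(a.0)\{a} :: —b→ m0, —b→ m1
  m1 = a.(a.0)\{a} :: —a→ m2
  m2 = (a.0)\{a} :: deadlocked
Reachable graph of Q (3 states):
  n0 = rec X. b.a.(a.0)\{a} + b.X :: —b→ n0, —b→ n1
  n1 = a.(a.0)\{a} :: —a→ n2
  n2 = (a.0)\{a} :: deadlocked
Partition-refinement fixed point:
  B0 = {m0, n0}
  B1 = {m1, n1}
  B2 = {m2, n2}
m0 ∈ B0, n0 ∈ B0 → same block

bisimilar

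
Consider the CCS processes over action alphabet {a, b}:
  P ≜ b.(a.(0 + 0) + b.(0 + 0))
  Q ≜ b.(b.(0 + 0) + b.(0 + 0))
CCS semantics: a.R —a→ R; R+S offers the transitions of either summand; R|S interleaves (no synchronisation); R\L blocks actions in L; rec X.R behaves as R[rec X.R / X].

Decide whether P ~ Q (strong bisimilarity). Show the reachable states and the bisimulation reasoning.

P's transition system — 3 states:
  m0 = b.(a.(0 + 0) + b.(0 + 0)) | -b-> m1
  m1 = a.(0 + 0) + b.(0 + 0) | -a-> m2, -b-> m2
  m2 = 0 + 0 | ·
Q's transition system — 3 states:
  n0 = b.(b.(0 + 0) + b.(0 + 0)) | -b-> n1
  n1 = b.(0 + 0) + b.(0 + 0) | -b-> n2
  n2 = 0 + 0 | ·
Coarsest stable partition (strong bisimilarity classes):
  B0 = {m0}
  B1 = {m1}
  B2 = {m2, n2}
  B3 = {n0}
  B4 = {n1}
m0 ∈ B0, n0 ∈ B3 → different blocks

NO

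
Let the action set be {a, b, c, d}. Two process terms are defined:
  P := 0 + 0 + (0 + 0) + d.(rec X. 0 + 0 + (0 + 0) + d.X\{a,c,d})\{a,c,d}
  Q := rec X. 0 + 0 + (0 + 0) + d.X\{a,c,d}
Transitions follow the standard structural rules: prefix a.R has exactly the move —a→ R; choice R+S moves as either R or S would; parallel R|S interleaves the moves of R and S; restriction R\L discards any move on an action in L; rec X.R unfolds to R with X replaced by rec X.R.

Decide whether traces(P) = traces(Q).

YES

LTS(P): 2 reachable states
  u0 = 0 + 0 + (0 + 0) + d.(rec X. 0 + 0 + (0 + 0) + d.X\{a,c,d})\{a,c,d} :: —d→ u1
  u1 = (rec X. 0 + 0 + (0 + 0) + d.X\{a,c,d})\{a,c,d} :: stopped
LTS(Q): 2 reachable states
  v0 = rec X. 0 + 0 + (0 + 0) + d.X\{a,c,d} :: —d→ v1
  v1 = (rec X. 0 + 0 + (0 + 0) + d.X\{a,c,d})\{a,c,d} :: stopped
Bisimilarity quotient blocks:
  B0 = {u0, v0}
  B1 = {u1, v1}
u0 ∈ B0, v0 ∈ B0 → same block
Bisimilar ⇒ trace-equivalent.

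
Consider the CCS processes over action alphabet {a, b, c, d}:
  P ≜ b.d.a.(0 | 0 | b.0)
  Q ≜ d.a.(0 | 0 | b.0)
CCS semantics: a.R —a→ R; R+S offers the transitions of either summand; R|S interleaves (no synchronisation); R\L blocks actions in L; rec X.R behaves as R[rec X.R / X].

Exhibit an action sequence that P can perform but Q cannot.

b

LTS(P): 5 reachable states
  p0 = b.d.a.(0 | 0 | b.0) → -b-> p1
  p1 = d.a.(0 | 0 | b.0) → -d-> p2
  p2 = a.(0 | 0 | b.0) → -a-> p3
  p3 = 0 | 0 | b.0 → -b-> p4
  p4 = 0 | 0 | 0 → ·
LTS(Q): 4 reachable states
  q0 = d.a.(0 | 0 | b.0) → -d-> q1
  q1 = a.(0 | 0 | b.0) → -a-> q2
  q2 = 0 | 0 | b.0 → -b-> q3
  q3 = 0 | 0 | 0 → ·
Trace ⟨b⟩ through P, begin at {p0}:
  step 1 (b): {p1}
  ✓ P
Trace ⟨b⟩ through Q, begin at {q0}:
  step 1 (b): ∅ (Q stuck)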